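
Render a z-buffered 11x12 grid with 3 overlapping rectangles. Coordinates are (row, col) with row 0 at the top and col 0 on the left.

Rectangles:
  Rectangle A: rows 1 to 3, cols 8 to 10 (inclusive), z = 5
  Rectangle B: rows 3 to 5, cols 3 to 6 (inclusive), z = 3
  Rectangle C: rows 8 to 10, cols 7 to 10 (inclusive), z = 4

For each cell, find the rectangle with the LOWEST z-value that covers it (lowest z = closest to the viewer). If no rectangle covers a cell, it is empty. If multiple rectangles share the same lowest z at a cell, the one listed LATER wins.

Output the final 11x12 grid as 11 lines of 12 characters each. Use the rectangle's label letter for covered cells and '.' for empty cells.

............
........AAA.
........AAA.
...BBBB.AAA.
...BBBB.....
...BBBB.....
............
............
.......CCCC.
.......CCCC.
.......CCCC.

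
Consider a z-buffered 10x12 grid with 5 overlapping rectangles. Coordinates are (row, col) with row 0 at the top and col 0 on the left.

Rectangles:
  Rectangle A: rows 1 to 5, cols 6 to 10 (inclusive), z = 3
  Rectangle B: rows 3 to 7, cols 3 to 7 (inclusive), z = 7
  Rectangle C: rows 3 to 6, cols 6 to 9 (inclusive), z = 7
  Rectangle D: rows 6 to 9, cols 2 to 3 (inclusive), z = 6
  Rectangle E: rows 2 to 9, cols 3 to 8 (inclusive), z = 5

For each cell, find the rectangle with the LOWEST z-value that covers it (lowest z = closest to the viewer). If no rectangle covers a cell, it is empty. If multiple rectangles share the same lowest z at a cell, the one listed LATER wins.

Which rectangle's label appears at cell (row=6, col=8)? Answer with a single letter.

Check cell (6,8):
  A: rows 1-5 cols 6-10 -> outside (row miss)
  B: rows 3-7 cols 3-7 -> outside (col miss)
  C: rows 3-6 cols 6-9 z=7 -> covers; best now C (z=7)
  D: rows 6-9 cols 2-3 -> outside (col miss)
  E: rows 2-9 cols 3-8 z=5 -> covers; best now E (z=5)
Winner: E at z=5

Answer: E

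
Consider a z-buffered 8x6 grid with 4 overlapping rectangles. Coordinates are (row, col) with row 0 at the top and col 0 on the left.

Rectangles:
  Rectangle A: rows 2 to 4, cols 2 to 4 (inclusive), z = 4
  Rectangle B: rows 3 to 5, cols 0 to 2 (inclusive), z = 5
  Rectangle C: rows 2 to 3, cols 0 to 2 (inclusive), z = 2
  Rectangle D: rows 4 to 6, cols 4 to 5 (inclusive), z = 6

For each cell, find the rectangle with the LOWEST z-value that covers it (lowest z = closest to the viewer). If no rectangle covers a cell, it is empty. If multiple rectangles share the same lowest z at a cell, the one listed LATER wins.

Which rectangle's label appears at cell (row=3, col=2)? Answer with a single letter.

Answer: C

Derivation:
Check cell (3,2):
  A: rows 2-4 cols 2-4 z=4 -> covers; best now A (z=4)
  B: rows 3-5 cols 0-2 z=5 -> covers; best now A (z=4)
  C: rows 2-3 cols 0-2 z=2 -> covers; best now C (z=2)
  D: rows 4-6 cols 4-5 -> outside (row miss)
Winner: C at z=2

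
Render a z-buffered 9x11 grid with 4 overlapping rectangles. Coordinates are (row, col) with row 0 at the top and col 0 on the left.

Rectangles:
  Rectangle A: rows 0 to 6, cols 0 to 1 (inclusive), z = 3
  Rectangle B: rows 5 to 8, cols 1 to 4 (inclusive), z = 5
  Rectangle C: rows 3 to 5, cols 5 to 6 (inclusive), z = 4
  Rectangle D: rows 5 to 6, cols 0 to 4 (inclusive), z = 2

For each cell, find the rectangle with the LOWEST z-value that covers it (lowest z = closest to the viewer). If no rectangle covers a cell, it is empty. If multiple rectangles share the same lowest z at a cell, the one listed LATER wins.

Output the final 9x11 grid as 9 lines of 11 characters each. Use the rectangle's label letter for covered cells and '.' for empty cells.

AA.........
AA.........
AA.........
AA...CC....
AA...CC....
DDDDDCC....
DDDDD......
.BBBB......
.BBBB......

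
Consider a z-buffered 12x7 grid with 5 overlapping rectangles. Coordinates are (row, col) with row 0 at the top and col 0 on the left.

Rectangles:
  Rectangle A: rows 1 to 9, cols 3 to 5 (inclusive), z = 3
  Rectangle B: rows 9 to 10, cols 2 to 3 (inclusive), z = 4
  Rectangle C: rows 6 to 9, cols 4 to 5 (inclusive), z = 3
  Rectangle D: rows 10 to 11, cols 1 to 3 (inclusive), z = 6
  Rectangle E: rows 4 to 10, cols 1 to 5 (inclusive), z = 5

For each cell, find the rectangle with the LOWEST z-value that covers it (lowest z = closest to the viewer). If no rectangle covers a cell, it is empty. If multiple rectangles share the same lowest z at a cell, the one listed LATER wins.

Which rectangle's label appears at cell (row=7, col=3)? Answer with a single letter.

Answer: A

Derivation:
Check cell (7,3):
  A: rows 1-9 cols 3-5 z=3 -> covers; best now A (z=3)
  B: rows 9-10 cols 2-3 -> outside (row miss)
  C: rows 6-9 cols 4-5 -> outside (col miss)
  D: rows 10-11 cols 1-3 -> outside (row miss)
  E: rows 4-10 cols 1-5 z=5 -> covers; best now A (z=3)
Winner: A at z=3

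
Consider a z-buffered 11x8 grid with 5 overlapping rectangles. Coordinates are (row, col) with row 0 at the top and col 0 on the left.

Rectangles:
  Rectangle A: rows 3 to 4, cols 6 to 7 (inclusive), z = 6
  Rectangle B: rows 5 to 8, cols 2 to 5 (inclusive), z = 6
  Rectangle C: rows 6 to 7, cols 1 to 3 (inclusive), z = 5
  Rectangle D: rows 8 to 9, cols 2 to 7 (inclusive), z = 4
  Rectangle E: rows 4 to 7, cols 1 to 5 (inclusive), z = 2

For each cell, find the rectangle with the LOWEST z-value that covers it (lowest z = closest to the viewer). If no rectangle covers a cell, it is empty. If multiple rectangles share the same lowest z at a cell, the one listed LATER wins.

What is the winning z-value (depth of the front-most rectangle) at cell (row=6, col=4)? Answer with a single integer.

Answer: 2

Derivation:
Check cell (6,4):
  A: rows 3-4 cols 6-7 -> outside (row miss)
  B: rows 5-8 cols 2-5 z=6 -> covers; best now B (z=6)
  C: rows 6-7 cols 1-3 -> outside (col miss)
  D: rows 8-9 cols 2-7 -> outside (row miss)
  E: rows 4-7 cols 1-5 z=2 -> covers; best now E (z=2)
Winner: E at z=2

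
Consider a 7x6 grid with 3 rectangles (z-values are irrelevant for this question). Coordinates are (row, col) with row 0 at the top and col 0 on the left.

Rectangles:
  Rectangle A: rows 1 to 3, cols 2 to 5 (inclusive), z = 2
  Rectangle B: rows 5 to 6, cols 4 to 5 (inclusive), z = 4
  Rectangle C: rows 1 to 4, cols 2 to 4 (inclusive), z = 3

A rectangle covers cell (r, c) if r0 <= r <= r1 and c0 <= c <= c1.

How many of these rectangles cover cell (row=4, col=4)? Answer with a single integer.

Answer: 1

Derivation:
Check cell (4,4):
  A: rows 1-3 cols 2-5 -> outside (row miss)
  B: rows 5-6 cols 4-5 -> outside (row miss)
  C: rows 1-4 cols 2-4 -> covers
Count covering = 1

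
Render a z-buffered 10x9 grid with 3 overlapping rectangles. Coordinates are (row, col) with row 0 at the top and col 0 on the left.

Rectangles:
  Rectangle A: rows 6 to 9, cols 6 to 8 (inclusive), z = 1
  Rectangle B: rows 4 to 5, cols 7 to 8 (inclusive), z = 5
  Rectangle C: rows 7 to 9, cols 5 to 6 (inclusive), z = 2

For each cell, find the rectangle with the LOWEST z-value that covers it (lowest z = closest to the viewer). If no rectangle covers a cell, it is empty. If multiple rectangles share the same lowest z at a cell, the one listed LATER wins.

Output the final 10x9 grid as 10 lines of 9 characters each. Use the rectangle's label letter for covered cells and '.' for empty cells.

.........
.........
.........
.........
.......BB
.......BB
......AAA
.....CAAA
.....CAAA
.....CAAA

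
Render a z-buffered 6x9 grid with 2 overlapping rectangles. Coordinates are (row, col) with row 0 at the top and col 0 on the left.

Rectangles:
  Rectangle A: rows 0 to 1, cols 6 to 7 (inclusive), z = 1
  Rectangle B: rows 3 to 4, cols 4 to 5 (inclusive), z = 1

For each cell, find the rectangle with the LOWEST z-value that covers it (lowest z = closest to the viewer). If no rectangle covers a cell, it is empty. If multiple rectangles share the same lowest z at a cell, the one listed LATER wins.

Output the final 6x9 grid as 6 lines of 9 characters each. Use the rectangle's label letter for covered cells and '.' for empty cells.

......AA.
......AA.
.........
....BB...
....BB...
.........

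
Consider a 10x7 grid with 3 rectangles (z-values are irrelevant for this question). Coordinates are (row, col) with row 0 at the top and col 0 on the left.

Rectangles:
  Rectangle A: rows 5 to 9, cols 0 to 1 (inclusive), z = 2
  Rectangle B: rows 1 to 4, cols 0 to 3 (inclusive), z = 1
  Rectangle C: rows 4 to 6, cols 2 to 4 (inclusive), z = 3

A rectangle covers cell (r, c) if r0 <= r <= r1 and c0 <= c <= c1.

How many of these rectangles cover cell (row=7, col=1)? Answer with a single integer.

Answer: 1

Derivation:
Check cell (7,1):
  A: rows 5-9 cols 0-1 -> covers
  B: rows 1-4 cols 0-3 -> outside (row miss)
  C: rows 4-6 cols 2-4 -> outside (row miss)
Count covering = 1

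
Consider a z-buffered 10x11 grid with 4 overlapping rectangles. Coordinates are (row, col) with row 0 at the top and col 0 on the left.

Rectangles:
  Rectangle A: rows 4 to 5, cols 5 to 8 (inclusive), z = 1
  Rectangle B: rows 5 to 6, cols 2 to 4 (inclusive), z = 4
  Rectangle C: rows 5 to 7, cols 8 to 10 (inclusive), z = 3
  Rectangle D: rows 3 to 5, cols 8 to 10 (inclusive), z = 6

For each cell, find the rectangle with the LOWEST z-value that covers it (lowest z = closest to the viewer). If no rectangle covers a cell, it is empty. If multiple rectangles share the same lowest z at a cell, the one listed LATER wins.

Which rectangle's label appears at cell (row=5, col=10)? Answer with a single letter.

Answer: C

Derivation:
Check cell (5,10):
  A: rows 4-5 cols 5-8 -> outside (col miss)
  B: rows 5-6 cols 2-4 -> outside (col miss)
  C: rows 5-7 cols 8-10 z=3 -> covers; best now C (z=3)
  D: rows 3-5 cols 8-10 z=6 -> covers; best now C (z=3)
Winner: C at z=3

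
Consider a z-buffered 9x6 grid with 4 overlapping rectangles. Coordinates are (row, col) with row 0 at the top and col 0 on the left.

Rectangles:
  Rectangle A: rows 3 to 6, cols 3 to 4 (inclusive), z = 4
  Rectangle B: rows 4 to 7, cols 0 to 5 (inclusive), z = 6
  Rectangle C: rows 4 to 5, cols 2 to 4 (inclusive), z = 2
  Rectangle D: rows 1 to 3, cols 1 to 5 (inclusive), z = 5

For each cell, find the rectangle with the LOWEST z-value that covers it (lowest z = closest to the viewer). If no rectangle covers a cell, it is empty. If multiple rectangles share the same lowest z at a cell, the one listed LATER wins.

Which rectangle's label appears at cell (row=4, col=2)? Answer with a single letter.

Answer: C

Derivation:
Check cell (4,2):
  A: rows 3-6 cols 3-4 -> outside (col miss)
  B: rows 4-7 cols 0-5 z=6 -> covers; best now B (z=6)
  C: rows 4-5 cols 2-4 z=2 -> covers; best now C (z=2)
  D: rows 1-3 cols 1-5 -> outside (row miss)
Winner: C at z=2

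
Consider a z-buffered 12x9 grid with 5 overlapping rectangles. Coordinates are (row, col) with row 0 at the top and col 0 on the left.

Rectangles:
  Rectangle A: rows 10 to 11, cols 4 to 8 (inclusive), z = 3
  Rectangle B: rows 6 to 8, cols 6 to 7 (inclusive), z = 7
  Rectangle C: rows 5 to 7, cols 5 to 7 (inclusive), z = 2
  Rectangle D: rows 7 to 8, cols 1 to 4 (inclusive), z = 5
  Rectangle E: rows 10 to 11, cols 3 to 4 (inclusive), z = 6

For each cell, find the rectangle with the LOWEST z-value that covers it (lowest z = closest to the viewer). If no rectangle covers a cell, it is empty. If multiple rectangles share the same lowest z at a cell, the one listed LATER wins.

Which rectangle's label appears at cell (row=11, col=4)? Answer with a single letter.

Answer: A

Derivation:
Check cell (11,4):
  A: rows 10-11 cols 4-8 z=3 -> covers; best now A (z=3)
  B: rows 6-8 cols 6-7 -> outside (row miss)
  C: rows 5-7 cols 5-7 -> outside (row miss)
  D: rows 7-8 cols 1-4 -> outside (row miss)
  E: rows 10-11 cols 3-4 z=6 -> covers; best now A (z=3)
Winner: A at z=3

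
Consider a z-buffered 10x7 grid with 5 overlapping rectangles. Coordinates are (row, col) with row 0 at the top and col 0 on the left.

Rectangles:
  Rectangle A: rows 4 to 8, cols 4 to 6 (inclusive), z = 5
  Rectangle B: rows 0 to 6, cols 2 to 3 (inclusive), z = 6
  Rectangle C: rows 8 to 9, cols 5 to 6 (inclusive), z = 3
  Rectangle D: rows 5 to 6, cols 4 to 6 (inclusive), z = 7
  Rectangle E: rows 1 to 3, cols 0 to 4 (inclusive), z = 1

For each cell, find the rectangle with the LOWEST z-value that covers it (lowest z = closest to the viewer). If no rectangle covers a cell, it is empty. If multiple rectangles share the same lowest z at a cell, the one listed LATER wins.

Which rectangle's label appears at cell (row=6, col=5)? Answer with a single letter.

Check cell (6,5):
  A: rows 4-8 cols 4-6 z=5 -> covers; best now A (z=5)
  B: rows 0-6 cols 2-3 -> outside (col miss)
  C: rows 8-9 cols 5-6 -> outside (row miss)
  D: rows 5-6 cols 4-6 z=7 -> covers; best now A (z=5)
  E: rows 1-3 cols 0-4 -> outside (row miss)
Winner: A at z=5

Answer: A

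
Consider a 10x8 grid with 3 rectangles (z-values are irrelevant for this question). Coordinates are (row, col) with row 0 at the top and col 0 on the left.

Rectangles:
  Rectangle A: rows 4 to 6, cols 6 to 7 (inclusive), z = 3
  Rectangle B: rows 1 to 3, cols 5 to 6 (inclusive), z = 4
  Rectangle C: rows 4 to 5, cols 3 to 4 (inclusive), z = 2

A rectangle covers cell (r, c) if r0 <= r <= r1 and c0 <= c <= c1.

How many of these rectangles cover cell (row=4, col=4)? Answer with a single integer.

Answer: 1

Derivation:
Check cell (4,4):
  A: rows 4-6 cols 6-7 -> outside (col miss)
  B: rows 1-3 cols 5-6 -> outside (row miss)
  C: rows 4-5 cols 3-4 -> covers
Count covering = 1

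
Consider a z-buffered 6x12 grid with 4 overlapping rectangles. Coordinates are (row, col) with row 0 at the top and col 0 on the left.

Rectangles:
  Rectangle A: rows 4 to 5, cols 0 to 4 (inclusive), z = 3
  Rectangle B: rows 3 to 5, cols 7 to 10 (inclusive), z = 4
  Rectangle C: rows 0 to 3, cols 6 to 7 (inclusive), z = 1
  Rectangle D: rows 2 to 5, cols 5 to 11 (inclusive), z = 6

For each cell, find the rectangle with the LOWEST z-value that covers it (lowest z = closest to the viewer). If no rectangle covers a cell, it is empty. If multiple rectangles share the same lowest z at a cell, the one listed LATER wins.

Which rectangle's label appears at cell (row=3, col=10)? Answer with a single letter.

Answer: B

Derivation:
Check cell (3,10):
  A: rows 4-5 cols 0-4 -> outside (row miss)
  B: rows 3-5 cols 7-10 z=4 -> covers; best now B (z=4)
  C: rows 0-3 cols 6-7 -> outside (col miss)
  D: rows 2-5 cols 5-11 z=6 -> covers; best now B (z=4)
Winner: B at z=4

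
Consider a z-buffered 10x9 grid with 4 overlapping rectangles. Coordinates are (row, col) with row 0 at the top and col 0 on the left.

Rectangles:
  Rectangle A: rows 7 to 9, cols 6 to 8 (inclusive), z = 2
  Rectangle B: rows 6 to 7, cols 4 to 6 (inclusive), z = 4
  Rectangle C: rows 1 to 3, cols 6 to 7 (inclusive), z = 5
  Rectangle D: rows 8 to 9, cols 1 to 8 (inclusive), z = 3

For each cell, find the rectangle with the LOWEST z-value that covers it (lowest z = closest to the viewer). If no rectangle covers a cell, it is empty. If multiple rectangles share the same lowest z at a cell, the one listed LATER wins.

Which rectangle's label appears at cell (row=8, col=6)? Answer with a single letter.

Check cell (8,6):
  A: rows 7-9 cols 6-8 z=2 -> covers; best now A (z=2)
  B: rows 6-7 cols 4-6 -> outside (row miss)
  C: rows 1-3 cols 6-7 -> outside (row miss)
  D: rows 8-9 cols 1-8 z=3 -> covers; best now A (z=2)
Winner: A at z=2

Answer: A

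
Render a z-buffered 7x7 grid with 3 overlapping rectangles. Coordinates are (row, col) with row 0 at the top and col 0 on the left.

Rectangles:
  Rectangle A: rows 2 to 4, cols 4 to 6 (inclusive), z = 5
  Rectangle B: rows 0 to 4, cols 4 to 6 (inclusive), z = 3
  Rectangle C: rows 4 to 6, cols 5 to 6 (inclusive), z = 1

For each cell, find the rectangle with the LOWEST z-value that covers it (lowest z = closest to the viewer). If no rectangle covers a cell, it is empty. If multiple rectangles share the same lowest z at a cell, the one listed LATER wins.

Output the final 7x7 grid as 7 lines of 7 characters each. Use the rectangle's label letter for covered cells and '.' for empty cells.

....BBB
....BBB
....BBB
....BBB
....BCC
.....CC
.....CC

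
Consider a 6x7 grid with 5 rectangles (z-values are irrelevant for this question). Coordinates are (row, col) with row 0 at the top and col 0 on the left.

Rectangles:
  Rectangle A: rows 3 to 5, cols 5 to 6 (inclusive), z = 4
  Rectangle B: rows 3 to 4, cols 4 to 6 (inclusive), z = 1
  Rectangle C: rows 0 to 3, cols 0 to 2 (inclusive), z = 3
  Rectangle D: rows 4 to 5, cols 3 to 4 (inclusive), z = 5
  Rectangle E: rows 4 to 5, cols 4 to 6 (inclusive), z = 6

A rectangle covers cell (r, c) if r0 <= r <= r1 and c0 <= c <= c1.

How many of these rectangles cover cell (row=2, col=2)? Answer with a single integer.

Check cell (2,2):
  A: rows 3-5 cols 5-6 -> outside (row miss)
  B: rows 3-4 cols 4-6 -> outside (row miss)
  C: rows 0-3 cols 0-2 -> covers
  D: rows 4-5 cols 3-4 -> outside (row miss)
  E: rows 4-5 cols 4-6 -> outside (row miss)
Count covering = 1

Answer: 1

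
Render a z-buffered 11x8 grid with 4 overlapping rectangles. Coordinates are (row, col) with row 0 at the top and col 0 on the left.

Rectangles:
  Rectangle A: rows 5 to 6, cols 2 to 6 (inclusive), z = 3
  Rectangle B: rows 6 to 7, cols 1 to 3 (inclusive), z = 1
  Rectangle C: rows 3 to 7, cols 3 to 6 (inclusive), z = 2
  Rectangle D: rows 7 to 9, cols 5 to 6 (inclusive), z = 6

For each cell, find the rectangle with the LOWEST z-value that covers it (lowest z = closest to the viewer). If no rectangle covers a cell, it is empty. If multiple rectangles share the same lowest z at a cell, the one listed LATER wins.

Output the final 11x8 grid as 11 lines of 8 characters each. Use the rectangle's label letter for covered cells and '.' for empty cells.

........
........
........
...CCCC.
...CCCC.
..ACCCC.
.BBBCCC.
.BBBCCC.
.....DD.
.....DD.
........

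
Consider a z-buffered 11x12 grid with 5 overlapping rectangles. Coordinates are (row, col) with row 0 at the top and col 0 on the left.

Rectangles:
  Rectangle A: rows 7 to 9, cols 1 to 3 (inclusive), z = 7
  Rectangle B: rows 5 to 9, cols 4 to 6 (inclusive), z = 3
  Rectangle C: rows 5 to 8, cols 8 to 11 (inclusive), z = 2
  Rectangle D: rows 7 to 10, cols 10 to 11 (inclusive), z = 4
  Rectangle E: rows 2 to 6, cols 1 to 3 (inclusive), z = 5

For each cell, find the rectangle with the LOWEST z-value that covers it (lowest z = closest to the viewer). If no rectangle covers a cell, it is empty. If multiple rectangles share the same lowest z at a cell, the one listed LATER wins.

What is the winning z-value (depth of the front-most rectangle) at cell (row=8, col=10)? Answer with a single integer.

Check cell (8,10):
  A: rows 7-9 cols 1-3 -> outside (col miss)
  B: rows 5-9 cols 4-6 -> outside (col miss)
  C: rows 5-8 cols 8-11 z=2 -> covers; best now C (z=2)
  D: rows 7-10 cols 10-11 z=4 -> covers; best now C (z=2)
  E: rows 2-6 cols 1-3 -> outside (row miss)
Winner: C at z=2

Answer: 2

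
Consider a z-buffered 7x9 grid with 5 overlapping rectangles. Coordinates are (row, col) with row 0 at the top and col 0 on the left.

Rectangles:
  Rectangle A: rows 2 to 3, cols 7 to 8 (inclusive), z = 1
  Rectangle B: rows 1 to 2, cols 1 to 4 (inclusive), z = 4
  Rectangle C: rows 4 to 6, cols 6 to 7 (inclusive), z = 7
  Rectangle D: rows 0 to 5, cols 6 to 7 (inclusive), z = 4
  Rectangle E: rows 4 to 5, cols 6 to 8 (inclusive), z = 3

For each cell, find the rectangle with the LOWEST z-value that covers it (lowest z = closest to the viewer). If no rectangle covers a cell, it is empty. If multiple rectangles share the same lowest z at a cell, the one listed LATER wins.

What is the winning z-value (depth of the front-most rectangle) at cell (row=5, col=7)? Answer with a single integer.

Check cell (5,7):
  A: rows 2-3 cols 7-8 -> outside (row miss)
  B: rows 1-2 cols 1-4 -> outside (row miss)
  C: rows 4-6 cols 6-7 z=7 -> covers; best now C (z=7)
  D: rows 0-5 cols 6-7 z=4 -> covers; best now D (z=4)
  E: rows 4-5 cols 6-8 z=3 -> covers; best now E (z=3)
Winner: E at z=3

Answer: 3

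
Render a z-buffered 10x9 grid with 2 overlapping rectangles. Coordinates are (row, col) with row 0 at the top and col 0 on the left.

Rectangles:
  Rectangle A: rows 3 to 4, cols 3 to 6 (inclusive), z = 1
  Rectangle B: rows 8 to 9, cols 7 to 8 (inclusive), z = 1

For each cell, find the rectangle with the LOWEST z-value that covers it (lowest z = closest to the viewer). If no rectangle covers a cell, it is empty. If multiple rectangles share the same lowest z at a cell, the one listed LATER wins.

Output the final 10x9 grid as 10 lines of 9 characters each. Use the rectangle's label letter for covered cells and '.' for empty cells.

.........
.........
.........
...AAAA..
...AAAA..
.........
.........
.........
.......BB
.......BB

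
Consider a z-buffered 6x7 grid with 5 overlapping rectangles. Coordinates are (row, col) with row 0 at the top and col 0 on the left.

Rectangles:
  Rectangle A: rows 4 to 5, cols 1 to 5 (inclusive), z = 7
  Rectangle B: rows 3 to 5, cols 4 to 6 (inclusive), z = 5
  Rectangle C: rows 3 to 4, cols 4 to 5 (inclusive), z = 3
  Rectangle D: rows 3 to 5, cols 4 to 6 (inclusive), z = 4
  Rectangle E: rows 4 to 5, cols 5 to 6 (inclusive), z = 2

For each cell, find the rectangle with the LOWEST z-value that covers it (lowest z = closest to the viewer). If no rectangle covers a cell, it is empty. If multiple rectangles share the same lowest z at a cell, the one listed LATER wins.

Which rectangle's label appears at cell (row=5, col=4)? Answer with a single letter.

Check cell (5,4):
  A: rows 4-5 cols 1-5 z=7 -> covers; best now A (z=7)
  B: rows 3-5 cols 4-6 z=5 -> covers; best now B (z=5)
  C: rows 3-4 cols 4-5 -> outside (row miss)
  D: rows 3-5 cols 4-6 z=4 -> covers; best now D (z=4)
  E: rows 4-5 cols 5-6 -> outside (col miss)
Winner: D at z=4

Answer: D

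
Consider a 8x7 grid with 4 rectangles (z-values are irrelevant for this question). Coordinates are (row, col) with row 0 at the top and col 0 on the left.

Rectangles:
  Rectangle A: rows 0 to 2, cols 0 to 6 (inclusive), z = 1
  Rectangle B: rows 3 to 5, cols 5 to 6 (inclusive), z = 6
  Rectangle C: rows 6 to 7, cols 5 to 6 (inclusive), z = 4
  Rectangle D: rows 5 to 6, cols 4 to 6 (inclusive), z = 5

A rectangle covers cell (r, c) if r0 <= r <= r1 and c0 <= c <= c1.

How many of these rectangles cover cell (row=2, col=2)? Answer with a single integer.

Check cell (2,2):
  A: rows 0-2 cols 0-6 -> covers
  B: rows 3-5 cols 5-6 -> outside (row miss)
  C: rows 6-7 cols 5-6 -> outside (row miss)
  D: rows 5-6 cols 4-6 -> outside (row miss)
Count covering = 1

Answer: 1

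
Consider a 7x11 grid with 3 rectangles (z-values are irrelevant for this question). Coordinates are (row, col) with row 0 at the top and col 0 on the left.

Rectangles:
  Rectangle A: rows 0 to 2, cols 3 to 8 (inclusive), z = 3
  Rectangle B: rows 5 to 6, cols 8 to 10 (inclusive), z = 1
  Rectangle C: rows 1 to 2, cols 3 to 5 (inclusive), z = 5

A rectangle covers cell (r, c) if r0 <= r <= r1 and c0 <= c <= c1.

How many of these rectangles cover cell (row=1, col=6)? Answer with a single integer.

Check cell (1,6):
  A: rows 0-2 cols 3-8 -> covers
  B: rows 5-6 cols 8-10 -> outside (row miss)
  C: rows 1-2 cols 3-5 -> outside (col miss)
Count covering = 1

Answer: 1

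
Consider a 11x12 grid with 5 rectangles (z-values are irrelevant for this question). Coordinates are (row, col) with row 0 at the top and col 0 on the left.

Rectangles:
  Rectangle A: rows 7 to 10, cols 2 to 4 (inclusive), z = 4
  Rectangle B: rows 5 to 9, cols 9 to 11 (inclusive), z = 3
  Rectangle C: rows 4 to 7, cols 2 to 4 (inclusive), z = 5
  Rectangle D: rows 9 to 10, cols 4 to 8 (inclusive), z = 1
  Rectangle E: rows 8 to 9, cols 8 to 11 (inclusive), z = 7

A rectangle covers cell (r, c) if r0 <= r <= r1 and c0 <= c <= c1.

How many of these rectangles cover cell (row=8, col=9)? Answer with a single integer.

Check cell (8,9):
  A: rows 7-10 cols 2-4 -> outside (col miss)
  B: rows 5-9 cols 9-11 -> covers
  C: rows 4-7 cols 2-4 -> outside (row miss)
  D: rows 9-10 cols 4-8 -> outside (row miss)
  E: rows 8-9 cols 8-11 -> covers
Count covering = 2

Answer: 2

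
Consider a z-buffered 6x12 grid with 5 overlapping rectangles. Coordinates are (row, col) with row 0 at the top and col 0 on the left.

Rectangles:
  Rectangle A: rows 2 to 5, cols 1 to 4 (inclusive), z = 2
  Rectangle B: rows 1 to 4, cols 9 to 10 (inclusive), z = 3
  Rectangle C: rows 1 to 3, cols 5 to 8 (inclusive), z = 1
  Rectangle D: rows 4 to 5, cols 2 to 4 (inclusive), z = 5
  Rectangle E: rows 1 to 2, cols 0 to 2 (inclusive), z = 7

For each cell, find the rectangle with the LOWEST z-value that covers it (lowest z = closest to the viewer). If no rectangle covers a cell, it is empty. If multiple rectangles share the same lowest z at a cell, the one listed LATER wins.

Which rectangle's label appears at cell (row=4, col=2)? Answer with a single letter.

Answer: A

Derivation:
Check cell (4,2):
  A: rows 2-5 cols 1-4 z=2 -> covers; best now A (z=2)
  B: rows 1-4 cols 9-10 -> outside (col miss)
  C: rows 1-3 cols 5-8 -> outside (row miss)
  D: rows 4-5 cols 2-4 z=5 -> covers; best now A (z=2)
  E: rows 1-2 cols 0-2 -> outside (row miss)
Winner: A at z=2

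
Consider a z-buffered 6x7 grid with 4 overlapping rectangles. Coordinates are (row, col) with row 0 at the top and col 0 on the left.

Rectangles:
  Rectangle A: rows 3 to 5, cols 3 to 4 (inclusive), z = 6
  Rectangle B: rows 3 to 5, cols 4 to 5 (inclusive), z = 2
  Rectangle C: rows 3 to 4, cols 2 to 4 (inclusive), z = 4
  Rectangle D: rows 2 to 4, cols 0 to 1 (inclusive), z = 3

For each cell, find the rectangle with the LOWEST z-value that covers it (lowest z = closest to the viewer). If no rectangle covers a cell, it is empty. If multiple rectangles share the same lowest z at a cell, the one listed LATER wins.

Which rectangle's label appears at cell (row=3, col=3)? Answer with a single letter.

Answer: C

Derivation:
Check cell (3,3):
  A: rows 3-5 cols 3-4 z=6 -> covers; best now A (z=6)
  B: rows 3-5 cols 4-5 -> outside (col miss)
  C: rows 3-4 cols 2-4 z=4 -> covers; best now C (z=4)
  D: rows 2-4 cols 0-1 -> outside (col miss)
Winner: C at z=4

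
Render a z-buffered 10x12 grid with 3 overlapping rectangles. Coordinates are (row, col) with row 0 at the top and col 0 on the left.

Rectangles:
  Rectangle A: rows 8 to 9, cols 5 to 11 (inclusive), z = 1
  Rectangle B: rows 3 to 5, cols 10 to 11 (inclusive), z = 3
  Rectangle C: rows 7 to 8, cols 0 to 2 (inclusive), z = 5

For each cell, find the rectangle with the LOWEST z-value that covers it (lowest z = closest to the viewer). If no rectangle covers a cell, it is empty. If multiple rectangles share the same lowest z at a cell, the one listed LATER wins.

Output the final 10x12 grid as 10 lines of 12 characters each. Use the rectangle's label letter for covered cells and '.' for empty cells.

............
............
............
..........BB
..........BB
..........BB
............
CCC.........
CCC..AAAAAAA
.....AAAAAAA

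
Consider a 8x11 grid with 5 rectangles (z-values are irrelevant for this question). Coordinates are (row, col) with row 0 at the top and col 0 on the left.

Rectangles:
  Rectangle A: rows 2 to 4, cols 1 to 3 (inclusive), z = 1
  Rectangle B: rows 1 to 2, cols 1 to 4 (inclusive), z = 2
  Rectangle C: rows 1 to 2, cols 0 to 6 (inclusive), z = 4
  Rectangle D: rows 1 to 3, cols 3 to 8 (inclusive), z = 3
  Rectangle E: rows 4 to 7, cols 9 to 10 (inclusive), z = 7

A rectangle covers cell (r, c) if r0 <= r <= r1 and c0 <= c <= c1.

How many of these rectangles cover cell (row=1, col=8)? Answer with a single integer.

Answer: 1

Derivation:
Check cell (1,8):
  A: rows 2-4 cols 1-3 -> outside (row miss)
  B: rows 1-2 cols 1-4 -> outside (col miss)
  C: rows 1-2 cols 0-6 -> outside (col miss)
  D: rows 1-3 cols 3-8 -> covers
  E: rows 4-7 cols 9-10 -> outside (row miss)
Count covering = 1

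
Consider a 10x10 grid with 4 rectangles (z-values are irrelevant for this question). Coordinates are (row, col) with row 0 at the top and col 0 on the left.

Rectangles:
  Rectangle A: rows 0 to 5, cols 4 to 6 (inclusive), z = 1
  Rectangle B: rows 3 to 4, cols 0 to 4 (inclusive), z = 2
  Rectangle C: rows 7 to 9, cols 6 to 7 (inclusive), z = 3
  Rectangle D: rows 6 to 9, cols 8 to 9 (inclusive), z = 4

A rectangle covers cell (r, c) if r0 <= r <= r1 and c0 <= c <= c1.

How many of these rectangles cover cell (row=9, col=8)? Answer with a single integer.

Check cell (9,8):
  A: rows 0-5 cols 4-6 -> outside (row miss)
  B: rows 3-4 cols 0-4 -> outside (row miss)
  C: rows 7-9 cols 6-7 -> outside (col miss)
  D: rows 6-9 cols 8-9 -> covers
Count covering = 1

Answer: 1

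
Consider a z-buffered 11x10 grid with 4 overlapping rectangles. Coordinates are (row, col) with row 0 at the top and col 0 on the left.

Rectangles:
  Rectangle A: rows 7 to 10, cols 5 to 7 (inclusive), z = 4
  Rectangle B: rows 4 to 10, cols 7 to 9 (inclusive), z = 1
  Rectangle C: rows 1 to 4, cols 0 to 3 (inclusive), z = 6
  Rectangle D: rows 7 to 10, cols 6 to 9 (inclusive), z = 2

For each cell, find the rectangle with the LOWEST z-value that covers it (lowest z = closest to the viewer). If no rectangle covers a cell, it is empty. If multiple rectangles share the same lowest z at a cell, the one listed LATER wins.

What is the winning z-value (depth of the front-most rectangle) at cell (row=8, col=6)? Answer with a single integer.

Answer: 2

Derivation:
Check cell (8,6):
  A: rows 7-10 cols 5-7 z=4 -> covers; best now A (z=4)
  B: rows 4-10 cols 7-9 -> outside (col miss)
  C: rows 1-4 cols 0-3 -> outside (row miss)
  D: rows 7-10 cols 6-9 z=2 -> covers; best now D (z=2)
Winner: D at z=2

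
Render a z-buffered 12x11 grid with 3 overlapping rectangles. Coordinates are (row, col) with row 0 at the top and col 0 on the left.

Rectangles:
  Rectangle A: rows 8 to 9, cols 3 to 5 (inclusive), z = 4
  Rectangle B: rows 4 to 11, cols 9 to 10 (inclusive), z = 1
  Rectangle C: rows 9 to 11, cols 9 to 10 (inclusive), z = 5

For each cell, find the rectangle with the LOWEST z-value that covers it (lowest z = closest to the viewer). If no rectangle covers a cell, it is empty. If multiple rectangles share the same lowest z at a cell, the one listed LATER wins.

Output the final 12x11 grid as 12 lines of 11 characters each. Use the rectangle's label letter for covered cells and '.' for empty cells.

...........
...........
...........
...........
.........BB
.........BB
.........BB
.........BB
...AAA...BB
...AAA...BB
.........BB
.........BB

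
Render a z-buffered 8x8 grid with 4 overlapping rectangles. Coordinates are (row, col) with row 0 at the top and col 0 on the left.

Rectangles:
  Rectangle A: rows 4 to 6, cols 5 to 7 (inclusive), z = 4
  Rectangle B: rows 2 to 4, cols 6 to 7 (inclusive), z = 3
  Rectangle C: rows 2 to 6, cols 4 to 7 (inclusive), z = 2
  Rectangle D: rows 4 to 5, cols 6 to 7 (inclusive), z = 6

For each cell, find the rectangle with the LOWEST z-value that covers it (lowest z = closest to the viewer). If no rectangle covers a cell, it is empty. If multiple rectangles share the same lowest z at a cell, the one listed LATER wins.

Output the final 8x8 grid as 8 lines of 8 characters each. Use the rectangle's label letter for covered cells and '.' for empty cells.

........
........
....CCCC
....CCCC
....CCCC
....CCCC
....CCCC
........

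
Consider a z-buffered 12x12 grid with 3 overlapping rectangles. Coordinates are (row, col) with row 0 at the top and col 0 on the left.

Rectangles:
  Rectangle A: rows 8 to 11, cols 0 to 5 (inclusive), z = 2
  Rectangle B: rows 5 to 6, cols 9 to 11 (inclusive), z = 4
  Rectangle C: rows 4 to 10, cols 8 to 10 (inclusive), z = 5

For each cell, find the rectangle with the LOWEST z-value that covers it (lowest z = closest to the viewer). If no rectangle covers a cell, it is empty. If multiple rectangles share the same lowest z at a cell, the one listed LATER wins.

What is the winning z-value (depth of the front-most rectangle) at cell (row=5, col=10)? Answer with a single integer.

Check cell (5,10):
  A: rows 8-11 cols 0-5 -> outside (row miss)
  B: rows 5-6 cols 9-11 z=4 -> covers; best now B (z=4)
  C: rows 4-10 cols 8-10 z=5 -> covers; best now B (z=4)
Winner: B at z=4

Answer: 4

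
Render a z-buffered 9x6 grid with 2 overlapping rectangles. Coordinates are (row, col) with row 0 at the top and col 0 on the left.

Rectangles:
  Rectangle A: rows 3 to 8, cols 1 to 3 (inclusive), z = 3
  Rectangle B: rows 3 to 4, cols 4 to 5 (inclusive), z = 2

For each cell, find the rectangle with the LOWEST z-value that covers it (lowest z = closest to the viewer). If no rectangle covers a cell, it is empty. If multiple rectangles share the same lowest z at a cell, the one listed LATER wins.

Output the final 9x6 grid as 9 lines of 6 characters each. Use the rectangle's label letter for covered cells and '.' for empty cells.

......
......
......
.AAABB
.AAABB
.AAA..
.AAA..
.AAA..
.AAA..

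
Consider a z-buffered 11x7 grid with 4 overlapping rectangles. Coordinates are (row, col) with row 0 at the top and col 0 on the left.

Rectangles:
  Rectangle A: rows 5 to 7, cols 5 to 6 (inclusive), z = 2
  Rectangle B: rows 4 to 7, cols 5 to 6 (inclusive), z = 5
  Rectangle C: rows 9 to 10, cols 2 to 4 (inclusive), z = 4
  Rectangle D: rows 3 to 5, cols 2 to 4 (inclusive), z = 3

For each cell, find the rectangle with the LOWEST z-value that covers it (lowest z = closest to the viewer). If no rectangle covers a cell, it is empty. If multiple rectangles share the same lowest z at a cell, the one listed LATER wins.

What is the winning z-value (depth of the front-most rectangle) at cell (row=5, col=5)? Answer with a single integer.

Answer: 2

Derivation:
Check cell (5,5):
  A: rows 5-7 cols 5-6 z=2 -> covers; best now A (z=2)
  B: rows 4-7 cols 5-6 z=5 -> covers; best now A (z=2)
  C: rows 9-10 cols 2-4 -> outside (row miss)
  D: rows 3-5 cols 2-4 -> outside (col miss)
Winner: A at z=2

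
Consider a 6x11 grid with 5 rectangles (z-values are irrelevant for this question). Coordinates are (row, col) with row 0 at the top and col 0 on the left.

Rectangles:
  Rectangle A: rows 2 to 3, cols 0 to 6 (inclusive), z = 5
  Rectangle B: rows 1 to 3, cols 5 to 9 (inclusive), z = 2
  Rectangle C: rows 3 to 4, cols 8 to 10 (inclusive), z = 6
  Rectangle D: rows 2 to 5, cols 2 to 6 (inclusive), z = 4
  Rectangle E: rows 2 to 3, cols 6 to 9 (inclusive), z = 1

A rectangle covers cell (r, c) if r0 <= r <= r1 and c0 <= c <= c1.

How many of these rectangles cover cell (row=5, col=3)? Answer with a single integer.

Answer: 1

Derivation:
Check cell (5,3):
  A: rows 2-3 cols 0-6 -> outside (row miss)
  B: rows 1-3 cols 5-9 -> outside (row miss)
  C: rows 3-4 cols 8-10 -> outside (row miss)
  D: rows 2-5 cols 2-6 -> covers
  E: rows 2-3 cols 6-9 -> outside (row miss)
Count covering = 1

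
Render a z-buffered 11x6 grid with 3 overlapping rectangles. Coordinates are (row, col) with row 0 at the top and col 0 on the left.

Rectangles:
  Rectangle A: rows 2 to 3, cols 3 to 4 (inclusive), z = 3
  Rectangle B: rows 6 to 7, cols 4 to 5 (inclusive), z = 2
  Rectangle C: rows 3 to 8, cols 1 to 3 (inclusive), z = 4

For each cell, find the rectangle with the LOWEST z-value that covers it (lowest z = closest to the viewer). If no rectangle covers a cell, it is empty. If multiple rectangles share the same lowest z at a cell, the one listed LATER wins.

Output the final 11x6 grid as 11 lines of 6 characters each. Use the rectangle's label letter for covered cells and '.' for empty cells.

......
......
...AA.
.CCAA.
.CCC..
.CCC..
.CCCBB
.CCCBB
.CCC..
......
......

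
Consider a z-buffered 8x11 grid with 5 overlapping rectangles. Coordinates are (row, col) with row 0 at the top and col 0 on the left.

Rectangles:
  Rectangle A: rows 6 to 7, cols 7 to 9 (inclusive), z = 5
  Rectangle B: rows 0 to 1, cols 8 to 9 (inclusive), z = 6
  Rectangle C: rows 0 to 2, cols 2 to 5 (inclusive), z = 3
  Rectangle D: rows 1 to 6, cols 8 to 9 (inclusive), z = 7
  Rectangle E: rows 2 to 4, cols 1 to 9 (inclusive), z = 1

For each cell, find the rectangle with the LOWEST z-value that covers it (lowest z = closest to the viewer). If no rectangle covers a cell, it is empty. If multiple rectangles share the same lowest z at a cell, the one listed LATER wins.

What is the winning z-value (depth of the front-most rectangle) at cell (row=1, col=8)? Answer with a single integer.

Answer: 6

Derivation:
Check cell (1,8):
  A: rows 6-7 cols 7-9 -> outside (row miss)
  B: rows 0-1 cols 8-9 z=6 -> covers; best now B (z=6)
  C: rows 0-2 cols 2-5 -> outside (col miss)
  D: rows 1-6 cols 8-9 z=7 -> covers; best now B (z=6)
  E: rows 2-4 cols 1-9 -> outside (row miss)
Winner: B at z=6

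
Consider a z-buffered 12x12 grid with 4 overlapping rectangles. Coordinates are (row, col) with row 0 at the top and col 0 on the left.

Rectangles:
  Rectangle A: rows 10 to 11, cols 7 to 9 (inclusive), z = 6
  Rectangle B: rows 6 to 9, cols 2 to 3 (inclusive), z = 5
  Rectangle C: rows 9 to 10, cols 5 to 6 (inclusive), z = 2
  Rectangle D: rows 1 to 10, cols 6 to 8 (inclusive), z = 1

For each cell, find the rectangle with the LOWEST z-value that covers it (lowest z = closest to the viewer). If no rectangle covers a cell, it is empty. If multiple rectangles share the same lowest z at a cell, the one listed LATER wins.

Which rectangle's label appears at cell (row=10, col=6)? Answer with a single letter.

Check cell (10,6):
  A: rows 10-11 cols 7-9 -> outside (col miss)
  B: rows 6-9 cols 2-3 -> outside (row miss)
  C: rows 9-10 cols 5-6 z=2 -> covers; best now C (z=2)
  D: rows 1-10 cols 6-8 z=1 -> covers; best now D (z=1)
Winner: D at z=1

Answer: D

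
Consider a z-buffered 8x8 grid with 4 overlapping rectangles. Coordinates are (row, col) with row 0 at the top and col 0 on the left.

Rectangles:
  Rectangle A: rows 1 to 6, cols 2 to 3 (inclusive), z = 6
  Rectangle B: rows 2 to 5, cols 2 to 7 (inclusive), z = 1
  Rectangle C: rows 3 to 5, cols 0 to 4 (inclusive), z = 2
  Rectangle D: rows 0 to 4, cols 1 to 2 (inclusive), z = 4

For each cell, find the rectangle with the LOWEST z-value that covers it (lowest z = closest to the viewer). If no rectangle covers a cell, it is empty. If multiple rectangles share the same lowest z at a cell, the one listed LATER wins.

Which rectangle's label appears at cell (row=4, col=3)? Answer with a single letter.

Answer: B

Derivation:
Check cell (4,3):
  A: rows 1-6 cols 2-3 z=6 -> covers; best now A (z=6)
  B: rows 2-5 cols 2-7 z=1 -> covers; best now B (z=1)
  C: rows 3-5 cols 0-4 z=2 -> covers; best now B (z=1)
  D: rows 0-4 cols 1-2 -> outside (col miss)
Winner: B at z=1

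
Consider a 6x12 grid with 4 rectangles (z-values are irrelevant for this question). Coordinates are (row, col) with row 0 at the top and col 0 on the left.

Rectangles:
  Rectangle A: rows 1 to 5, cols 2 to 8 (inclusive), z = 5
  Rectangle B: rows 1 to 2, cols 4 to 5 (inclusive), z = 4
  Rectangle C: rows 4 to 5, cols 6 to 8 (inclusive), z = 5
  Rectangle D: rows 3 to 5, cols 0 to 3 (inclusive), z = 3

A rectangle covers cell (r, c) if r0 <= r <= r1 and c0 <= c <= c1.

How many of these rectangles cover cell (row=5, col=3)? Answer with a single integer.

Answer: 2

Derivation:
Check cell (5,3):
  A: rows 1-5 cols 2-8 -> covers
  B: rows 1-2 cols 4-5 -> outside (row miss)
  C: rows 4-5 cols 6-8 -> outside (col miss)
  D: rows 3-5 cols 0-3 -> covers
Count covering = 2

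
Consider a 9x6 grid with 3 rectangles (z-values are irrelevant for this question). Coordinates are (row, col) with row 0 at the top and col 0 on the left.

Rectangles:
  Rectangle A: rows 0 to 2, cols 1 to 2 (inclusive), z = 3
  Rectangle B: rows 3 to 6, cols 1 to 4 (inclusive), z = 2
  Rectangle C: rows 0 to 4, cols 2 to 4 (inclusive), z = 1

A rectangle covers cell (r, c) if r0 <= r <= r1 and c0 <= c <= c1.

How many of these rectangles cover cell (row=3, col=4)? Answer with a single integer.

Answer: 2

Derivation:
Check cell (3,4):
  A: rows 0-2 cols 1-2 -> outside (row miss)
  B: rows 3-6 cols 1-4 -> covers
  C: rows 0-4 cols 2-4 -> covers
Count covering = 2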